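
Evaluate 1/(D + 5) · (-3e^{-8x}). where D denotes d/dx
e^{- 8 x}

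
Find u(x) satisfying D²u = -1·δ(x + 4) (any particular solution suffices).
-\frac{|x + 4|}{2}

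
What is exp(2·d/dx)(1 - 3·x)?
- 3 x - 5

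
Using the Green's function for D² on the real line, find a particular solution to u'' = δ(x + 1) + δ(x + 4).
\frac{|x + 1|}{2} + \frac{|x + 4|}{2}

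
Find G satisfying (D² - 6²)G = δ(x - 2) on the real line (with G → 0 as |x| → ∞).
-\frac{e^{-6|x - 2|}}{12}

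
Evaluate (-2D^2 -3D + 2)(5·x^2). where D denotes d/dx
10 x^{2} - 30 x - 20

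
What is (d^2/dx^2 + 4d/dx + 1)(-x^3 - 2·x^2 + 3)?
- x^{3} - 14 x^{2} - 22 x - 1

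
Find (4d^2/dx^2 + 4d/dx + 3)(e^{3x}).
51 e^{3 x}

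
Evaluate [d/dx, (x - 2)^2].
2 x - 4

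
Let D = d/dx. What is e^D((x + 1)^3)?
x^{3} + 6 x^{2} + 12 x + 8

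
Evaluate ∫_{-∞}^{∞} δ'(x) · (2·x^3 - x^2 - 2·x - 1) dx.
2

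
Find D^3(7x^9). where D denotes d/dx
3528 x^{6}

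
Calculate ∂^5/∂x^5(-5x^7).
- 12600 x^{2}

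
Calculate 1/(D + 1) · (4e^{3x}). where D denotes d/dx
e^{3 x}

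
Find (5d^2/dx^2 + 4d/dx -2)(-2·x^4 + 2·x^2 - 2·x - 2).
4 x^{4} - 32 x^{3} - 124 x^{2} + 20 x + 16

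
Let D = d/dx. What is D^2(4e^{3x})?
36 e^{3 x}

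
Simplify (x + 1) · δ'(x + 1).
-\delta(x + 1)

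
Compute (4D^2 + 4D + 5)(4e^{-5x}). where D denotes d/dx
340 e^{- 5 x}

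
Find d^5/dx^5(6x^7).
15120 x^{2}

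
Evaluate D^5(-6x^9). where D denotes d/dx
- 90720 x^{4}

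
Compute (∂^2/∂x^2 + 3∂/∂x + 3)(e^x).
7 e^{x}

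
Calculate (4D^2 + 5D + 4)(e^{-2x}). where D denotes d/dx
10 e^{- 2 x}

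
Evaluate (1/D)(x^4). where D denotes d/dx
\frac{x^{5}}{5}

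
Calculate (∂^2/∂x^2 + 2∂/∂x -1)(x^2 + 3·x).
- x^{2} + x + 8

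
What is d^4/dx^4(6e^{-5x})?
3750 e^{- 5 x}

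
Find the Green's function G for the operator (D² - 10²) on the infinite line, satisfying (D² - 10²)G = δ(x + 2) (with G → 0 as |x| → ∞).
-\frac{e^{-10|x + 2|}}{20}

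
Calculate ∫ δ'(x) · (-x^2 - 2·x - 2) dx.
2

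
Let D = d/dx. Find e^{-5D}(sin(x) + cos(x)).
\sqrt{2} \cos{\left(- x + \frac{\pi}{4} + 5 \right)}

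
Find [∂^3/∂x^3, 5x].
15\frac{d^{2}}{dx^{2}}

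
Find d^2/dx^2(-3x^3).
- 18 x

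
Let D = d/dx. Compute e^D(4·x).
4 x + 4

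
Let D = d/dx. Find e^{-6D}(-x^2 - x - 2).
- x^{2} + 11 x - 32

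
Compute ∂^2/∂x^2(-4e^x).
- 4 e^{x}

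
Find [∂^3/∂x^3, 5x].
15\frac{d^{2}}{dx^{2}}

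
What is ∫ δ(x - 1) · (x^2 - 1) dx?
0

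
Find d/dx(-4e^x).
- 4 e^{x}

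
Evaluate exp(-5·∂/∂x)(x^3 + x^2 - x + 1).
x^{3} - 14 x^{2} + 64 x - 94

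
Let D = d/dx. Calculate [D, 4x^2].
8 x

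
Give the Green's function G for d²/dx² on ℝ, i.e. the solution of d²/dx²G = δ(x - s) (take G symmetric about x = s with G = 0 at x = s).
\frac{|x - s|}{2}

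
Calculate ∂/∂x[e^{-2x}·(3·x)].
3 \left(1 - 2 x\right) e^{- 2 x}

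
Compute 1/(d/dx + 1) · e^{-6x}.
- \frac{e^{- 6 x}}{5}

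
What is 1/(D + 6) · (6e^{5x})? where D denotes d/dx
\frac{6 e^{5 x}}{11}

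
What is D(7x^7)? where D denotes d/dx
49 x^{6}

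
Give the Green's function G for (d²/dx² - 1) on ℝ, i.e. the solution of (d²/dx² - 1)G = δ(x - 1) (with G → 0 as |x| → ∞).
-\frac{e^{-|x - 1|}}{2}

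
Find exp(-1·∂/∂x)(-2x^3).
- 2 x^{3} + 6 x^{2} - 6 x + 2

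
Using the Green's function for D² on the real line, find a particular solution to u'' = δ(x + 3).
\frac{|x + 3|}{2}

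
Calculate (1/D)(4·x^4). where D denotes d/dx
\frac{4 x^{5}}{5}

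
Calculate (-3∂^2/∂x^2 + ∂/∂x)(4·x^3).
12 x \left(x - 6\right)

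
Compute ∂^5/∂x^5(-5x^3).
0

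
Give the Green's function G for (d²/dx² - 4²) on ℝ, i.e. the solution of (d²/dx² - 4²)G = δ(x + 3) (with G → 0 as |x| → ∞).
-\frac{e^{-4|x + 3|}}{8}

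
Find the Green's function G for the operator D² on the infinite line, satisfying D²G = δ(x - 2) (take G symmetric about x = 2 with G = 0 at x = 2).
\frac{|x - 2|}{2}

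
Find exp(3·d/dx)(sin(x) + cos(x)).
\sqrt{2} \sin{\left(x + \frac{\pi}{4} + 3 \right)}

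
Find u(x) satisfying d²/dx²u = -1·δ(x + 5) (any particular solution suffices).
-\frac{|x + 5|}{2}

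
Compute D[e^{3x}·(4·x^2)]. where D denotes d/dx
4 x \left(3 x + 2\right) e^{3 x}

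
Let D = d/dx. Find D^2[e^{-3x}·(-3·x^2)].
3 \left(- 9 x^{2} + 12 x - 2\right) e^{- 3 x}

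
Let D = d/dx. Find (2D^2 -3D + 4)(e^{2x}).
6 e^{2 x}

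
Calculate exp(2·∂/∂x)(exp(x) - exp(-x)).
2 \sinh{\left(x + 2 \right)}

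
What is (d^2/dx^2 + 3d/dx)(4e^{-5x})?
40 e^{- 5 x}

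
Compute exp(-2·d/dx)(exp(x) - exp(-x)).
- e^{2 - x} + e^{x - 2}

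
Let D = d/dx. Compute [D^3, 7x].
21D^{2}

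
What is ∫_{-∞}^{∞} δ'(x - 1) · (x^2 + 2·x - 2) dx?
-4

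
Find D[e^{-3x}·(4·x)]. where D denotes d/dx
4 \left(1 - 3 x\right) e^{- 3 x}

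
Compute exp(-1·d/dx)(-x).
1 - x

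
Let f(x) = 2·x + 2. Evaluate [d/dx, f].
2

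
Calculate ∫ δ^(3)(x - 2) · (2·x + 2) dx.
0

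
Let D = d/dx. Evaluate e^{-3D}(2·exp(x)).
2 e^{x - 3}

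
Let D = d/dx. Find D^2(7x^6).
210 x^{4}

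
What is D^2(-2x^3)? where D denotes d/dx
- 12 x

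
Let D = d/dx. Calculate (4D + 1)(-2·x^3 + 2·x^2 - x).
- 2 x^{3} - 22 x^{2} + 15 x - 4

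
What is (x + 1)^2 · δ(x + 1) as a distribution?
0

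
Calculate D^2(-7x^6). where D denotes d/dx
- 210 x^{4}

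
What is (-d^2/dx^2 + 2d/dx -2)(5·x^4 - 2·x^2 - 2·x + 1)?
- 10 x^{4} + 40 x^{3} - 56 x^{2} - 4 x - 2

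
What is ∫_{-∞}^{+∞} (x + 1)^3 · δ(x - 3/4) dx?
\frac{343}{64}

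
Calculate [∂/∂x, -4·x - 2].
-4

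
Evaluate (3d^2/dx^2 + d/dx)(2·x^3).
6 x \left(x + 6\right)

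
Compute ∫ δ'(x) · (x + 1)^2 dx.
-2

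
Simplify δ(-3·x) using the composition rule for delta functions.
\frac{\delta(x)}{3}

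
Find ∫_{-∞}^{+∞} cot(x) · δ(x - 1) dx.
\cot{\left(1 \right)}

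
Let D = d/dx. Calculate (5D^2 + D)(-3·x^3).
9 x \left(- x - 10\right)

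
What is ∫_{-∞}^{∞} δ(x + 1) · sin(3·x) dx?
- \sin{\left(3 \right)}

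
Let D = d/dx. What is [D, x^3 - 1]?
3 x^{2}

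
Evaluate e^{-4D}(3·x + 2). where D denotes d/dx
3 x - 10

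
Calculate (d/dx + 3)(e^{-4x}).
- e^{- 4 x}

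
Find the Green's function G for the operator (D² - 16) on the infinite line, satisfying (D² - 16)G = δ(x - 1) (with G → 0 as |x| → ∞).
-\frac{e^{-4|x - 1|}}{8}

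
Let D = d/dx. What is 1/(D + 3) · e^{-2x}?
e^{- 2 x}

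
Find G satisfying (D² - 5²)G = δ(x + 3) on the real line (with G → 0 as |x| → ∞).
-\frac{e^{-5|x + 3|}}{10}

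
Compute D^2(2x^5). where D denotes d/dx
40 x^{3}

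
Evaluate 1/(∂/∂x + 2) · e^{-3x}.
- e^{- 3 x}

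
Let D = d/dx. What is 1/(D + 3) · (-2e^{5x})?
- \frac{e^{5 x}}{4}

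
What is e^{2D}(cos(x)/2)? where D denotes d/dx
\frac{\cos{\left(x + 2 \right)}}{2}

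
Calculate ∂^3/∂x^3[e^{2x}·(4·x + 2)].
32 \left(x + 2\right) e^{2 x}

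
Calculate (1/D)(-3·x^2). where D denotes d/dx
- x^{3}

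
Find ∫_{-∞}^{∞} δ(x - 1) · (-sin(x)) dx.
- \sin{\left(1 \right)}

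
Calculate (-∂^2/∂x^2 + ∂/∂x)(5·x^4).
20 x^{2} \left(x - 3\right)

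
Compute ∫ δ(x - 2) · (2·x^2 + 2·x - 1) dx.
11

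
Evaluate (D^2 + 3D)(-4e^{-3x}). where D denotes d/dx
0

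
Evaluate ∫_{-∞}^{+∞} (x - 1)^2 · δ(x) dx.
1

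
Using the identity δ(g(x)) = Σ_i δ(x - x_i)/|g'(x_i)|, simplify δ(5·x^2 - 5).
\frac{\delta(x - 1) + \delta(x + 1)}{10}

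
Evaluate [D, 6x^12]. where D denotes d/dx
72 x^{11}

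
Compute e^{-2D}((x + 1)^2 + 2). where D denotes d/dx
x^{2} - 2 x + 3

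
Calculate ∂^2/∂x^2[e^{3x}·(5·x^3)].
15 x \left(3 x^{2} + 6 x + 2\right) e^{3 x}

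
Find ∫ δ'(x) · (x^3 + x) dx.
-1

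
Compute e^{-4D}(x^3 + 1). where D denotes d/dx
x^{3} - 12 x^{2} + 48 x - 63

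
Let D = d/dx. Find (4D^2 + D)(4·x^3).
12 x \left(x + 8\right)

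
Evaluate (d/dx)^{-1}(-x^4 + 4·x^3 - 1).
- \frac{x^{5}}{5} + x^{4} - x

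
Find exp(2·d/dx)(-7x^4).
- 7 x^{4} - 56 x^{3} - 168 x^{2} - 224 x - 112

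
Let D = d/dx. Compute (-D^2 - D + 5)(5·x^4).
x^{2} \left(25 x^{2} - 20 x - 60\right)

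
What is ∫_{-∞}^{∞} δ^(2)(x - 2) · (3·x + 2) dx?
0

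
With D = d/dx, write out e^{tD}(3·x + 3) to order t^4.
3 t + 3 x + 3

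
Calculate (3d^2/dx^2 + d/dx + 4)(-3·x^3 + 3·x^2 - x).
- 12 x^{3} + 3 x^{2} - 52 x + 17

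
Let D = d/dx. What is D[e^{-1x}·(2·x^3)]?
2 x^{2} \left(3 - x\right) e^{- x}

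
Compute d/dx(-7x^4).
- 28 x^{3}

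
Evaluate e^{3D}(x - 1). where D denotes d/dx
x + 2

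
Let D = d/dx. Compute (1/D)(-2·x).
- x^{2}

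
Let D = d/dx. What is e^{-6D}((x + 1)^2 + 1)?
x^{2} - 10 x + 26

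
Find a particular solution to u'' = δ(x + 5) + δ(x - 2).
\frac{|x + 5|}{2} + \frac{|x - 2|}{2}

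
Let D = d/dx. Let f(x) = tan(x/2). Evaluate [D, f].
\frac{1}{\cos{\left(x \right)} + 1}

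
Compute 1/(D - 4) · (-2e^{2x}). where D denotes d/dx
e^{2 x}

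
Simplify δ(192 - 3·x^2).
\frac{\delta(x - 8) + \delta(x + 8)}{48}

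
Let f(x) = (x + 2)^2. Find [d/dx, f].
2 x + 4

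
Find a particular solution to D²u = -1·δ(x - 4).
-\frac{|x - 4|}{2}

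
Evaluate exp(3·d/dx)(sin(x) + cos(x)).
\sqrt{2} \sin{\left(x + \frac{\pi}{4} + 3 \right)}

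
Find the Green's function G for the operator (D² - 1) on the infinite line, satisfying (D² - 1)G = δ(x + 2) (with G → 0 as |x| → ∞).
-\frac{e^{-|x + 2|}}{2}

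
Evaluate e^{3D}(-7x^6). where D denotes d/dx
- 7 x^{6} - 126 x^{5} - 945 x^{4} - 3780 x^{3} - 8505 x^{2} - 10206 x - 5103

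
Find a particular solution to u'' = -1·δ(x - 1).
-\frac{|x - 1|}{2}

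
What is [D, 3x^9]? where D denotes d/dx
27 x^{8}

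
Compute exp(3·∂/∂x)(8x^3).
8 x^{3} + 72 x^{2} + 216 x + 216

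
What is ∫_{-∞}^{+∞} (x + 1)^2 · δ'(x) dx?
-2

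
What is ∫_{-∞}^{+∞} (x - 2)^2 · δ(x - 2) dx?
0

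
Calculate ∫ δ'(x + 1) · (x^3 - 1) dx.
-3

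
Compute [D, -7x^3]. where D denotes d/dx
- 21 x^{2}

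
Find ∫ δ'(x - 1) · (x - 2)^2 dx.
2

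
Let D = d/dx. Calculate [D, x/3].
\frac{1}{3}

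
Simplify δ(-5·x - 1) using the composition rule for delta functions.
\frac{\delta(x + 1/5)}{5}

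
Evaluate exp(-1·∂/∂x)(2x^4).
2 x^{4} - 8 x^{3} + 12 x^{2} - 8 x + 2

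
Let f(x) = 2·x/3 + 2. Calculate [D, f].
\frac{2}{3}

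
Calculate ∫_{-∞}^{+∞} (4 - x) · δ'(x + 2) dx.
1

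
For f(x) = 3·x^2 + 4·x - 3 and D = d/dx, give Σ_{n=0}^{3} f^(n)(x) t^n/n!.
3 t^{2} + 2 t \left(3 x + 2\right) + 3 x^{2} + 4 x - 3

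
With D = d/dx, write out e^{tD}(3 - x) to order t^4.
- t - x + 3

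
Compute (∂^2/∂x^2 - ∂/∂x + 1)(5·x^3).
5 x \left(x^{2} - 3 x + 6\right)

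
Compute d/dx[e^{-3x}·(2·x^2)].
2 x \left(2 - 3 x\right) e^{- 3 x}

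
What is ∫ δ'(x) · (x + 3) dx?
-1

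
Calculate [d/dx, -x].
-1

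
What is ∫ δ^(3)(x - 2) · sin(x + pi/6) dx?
\cos{\left(\frac{\pi}{6} + 2 \right)}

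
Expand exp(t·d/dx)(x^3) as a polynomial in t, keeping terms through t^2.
x \left(3 t^{2} + 3 t x + x^{2}\right)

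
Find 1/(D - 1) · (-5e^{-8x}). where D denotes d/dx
\frac{5 e^{- 8 x}}{9}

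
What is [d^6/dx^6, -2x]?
-12\frac{d^{5}}{dx^{5}}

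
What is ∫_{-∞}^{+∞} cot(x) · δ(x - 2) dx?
\cot{\left(2 \right)}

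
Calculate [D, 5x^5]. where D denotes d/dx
25 x^{4}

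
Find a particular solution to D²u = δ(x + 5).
\frac{|x + 5|}{2}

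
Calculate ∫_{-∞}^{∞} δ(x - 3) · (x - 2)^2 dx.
1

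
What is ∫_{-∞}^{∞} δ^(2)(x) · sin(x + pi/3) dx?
- \frac{\sqrt{3}}{2}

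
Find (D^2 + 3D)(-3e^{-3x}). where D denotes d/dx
0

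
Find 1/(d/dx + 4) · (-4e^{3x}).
- \frac{4 e^{3 x}}{7}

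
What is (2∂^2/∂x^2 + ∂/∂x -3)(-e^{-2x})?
- 3 e^{- 2 x}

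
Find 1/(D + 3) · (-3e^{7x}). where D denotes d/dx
- \frac{3 e^{7 x}}{10}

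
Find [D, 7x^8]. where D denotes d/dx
56 x^{7}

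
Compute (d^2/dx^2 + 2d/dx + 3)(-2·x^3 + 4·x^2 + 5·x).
- 6 x^{3} + 19 x + 18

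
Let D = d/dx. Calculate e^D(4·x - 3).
4 x + 1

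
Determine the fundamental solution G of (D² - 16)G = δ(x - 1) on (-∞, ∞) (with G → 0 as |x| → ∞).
-\frac{e^{-4|x - 1|}}{8}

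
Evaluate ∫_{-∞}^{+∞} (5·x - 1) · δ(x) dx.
-1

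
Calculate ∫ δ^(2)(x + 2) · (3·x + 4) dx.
0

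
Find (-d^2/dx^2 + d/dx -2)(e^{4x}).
- 14 e^{4 x}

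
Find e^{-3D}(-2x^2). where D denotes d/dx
- 2 x^{2} + 12 x - 18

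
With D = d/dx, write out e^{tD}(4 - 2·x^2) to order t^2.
- 2 t^{2} - 4 t x - 2 x^{2} + 4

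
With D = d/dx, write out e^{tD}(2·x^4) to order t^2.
2 x^{2} \left(6 t^{2} + 4 t x + x^{2}\right)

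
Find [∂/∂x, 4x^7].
28 x^{6}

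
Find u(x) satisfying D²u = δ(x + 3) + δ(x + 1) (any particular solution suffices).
\frac{|x + 3|}{2} + \frac{|x + 1|}{2}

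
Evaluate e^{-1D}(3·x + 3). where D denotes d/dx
3 x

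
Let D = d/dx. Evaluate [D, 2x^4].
8 x^{3}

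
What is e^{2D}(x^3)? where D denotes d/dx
x^{3} + 6 x^{2} + 12 x + 8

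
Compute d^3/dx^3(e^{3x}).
27 e^{3 x}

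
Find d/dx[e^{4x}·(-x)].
\left(- 4 x - 1\right) e^{4 x}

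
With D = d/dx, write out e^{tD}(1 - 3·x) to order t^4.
- 3 t - 3 x + 1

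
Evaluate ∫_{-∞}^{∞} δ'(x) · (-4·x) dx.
4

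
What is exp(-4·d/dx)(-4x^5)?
- 4 x^{5} + 80 x^{4} - 640 x^{3} + 2560 x^{2} - 5120 x + 4096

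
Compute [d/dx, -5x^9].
- 45 x^{8}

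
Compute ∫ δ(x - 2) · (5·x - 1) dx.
9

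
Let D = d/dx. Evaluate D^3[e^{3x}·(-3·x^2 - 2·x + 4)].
27 x \left(- 3 x - 8\right) e^{3 x}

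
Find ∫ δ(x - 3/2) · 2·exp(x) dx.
2 e^{\frac{3}{2}}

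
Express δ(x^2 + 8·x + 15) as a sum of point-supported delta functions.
\frac{\delta(x + 5) + \delta(x + 3)}{2}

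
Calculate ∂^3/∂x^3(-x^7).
- 210 x^{4}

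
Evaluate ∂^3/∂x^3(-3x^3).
-18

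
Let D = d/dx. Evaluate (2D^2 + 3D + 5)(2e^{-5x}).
80 e^{- 5 x}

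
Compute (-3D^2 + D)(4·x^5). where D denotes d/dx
20 x^{3} \left(x - 12\right)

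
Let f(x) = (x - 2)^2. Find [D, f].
2 x - 4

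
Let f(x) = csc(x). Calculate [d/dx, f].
- \cot{\left(x \right)} \csc{\left(x \right)}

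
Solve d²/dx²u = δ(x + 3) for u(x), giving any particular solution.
\frac{|x + 3|}{2}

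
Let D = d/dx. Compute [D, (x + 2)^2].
2 x + 4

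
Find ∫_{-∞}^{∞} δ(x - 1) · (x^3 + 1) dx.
2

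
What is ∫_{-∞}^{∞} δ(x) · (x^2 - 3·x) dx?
0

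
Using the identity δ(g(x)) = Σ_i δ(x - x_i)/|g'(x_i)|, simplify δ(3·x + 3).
\frac{\delta(x + 1)}{3}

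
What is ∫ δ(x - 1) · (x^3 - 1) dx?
0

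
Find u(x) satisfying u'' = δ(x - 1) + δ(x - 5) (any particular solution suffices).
\frac{|x - 1|}{2} + \frac{|x - 5|}{2}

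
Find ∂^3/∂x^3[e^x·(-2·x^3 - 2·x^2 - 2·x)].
2 \left(- x^{3} - 10 x^{2} - 25 x - 15\right) e^{x}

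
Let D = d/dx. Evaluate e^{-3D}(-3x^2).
- 3 x^{2} + 18 x - 27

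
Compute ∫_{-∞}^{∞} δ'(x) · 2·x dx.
-2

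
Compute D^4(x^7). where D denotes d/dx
840 x^{3}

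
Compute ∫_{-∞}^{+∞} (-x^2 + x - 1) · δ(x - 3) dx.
-7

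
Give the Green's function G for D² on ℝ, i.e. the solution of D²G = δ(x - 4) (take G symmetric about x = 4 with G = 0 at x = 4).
\frac{|x - 4|}{2}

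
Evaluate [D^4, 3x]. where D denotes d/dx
12D^{3}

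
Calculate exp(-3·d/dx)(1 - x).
4 - x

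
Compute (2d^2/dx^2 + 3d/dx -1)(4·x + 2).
10 - 4 x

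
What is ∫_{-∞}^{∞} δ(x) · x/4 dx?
0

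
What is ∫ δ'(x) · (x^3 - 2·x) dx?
2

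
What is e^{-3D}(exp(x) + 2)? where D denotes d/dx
e^{x - 3} + 2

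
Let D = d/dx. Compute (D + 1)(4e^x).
8 e^{x}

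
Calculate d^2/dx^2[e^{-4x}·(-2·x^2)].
4 \left(- 8 x^{2} + 8 x - 1\right) e^{- 4 x}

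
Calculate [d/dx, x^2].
2 x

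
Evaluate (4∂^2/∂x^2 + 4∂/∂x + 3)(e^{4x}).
83 e^{4 x}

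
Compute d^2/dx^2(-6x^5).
- 120 x^{3}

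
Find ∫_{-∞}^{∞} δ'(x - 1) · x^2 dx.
-2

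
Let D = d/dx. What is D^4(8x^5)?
960 x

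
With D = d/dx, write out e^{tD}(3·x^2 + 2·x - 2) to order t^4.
3 t^{2} + 2 t \left(3 x + 1\right) + 3 x^{2} + 2 x - 2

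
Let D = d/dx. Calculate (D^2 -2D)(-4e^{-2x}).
- 32 e^{- 2 x}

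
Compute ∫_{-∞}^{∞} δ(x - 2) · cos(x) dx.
\cos{\left(2 \right)}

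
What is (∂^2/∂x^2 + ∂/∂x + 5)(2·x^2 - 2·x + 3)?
10 x^{2} - 6 x + 17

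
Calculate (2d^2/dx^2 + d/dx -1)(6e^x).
12 e^{x}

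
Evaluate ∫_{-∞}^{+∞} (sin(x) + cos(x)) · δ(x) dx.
1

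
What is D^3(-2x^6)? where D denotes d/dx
- 240 x^{3}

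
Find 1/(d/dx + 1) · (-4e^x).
- 2 e^{x}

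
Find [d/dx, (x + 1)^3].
3 \left(x + 1\right)^{2}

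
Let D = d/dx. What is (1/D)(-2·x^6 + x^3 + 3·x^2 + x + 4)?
- \frac{2 x^{7}}{7} + \frac{x^{4}}{4} + x^{3} + \frac{x^{2}}{2} + 4 x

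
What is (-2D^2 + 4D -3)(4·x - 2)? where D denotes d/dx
22 - 12 x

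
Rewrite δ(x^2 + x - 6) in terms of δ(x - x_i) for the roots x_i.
\frac{\delta(x + 3) + \delta(x - 2)}{5}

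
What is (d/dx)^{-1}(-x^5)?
- \frac{x^{6}}{6}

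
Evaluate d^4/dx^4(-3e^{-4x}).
- 768 e^{- 4 x}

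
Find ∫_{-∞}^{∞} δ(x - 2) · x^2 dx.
4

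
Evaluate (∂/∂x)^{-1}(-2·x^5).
- \frac{x^{6}}{3}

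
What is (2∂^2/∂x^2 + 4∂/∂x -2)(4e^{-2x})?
- 8 e^{- 2 x}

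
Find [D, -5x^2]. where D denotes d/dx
- 10 x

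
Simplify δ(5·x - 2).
\frac{\delta(x - 2/5)}{5}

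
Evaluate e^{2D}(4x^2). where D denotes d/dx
4 x^{2} + 16 x + 16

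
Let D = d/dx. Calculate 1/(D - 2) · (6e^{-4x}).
- e^{- 4 x}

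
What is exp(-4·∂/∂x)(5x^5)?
5 x^{5} - 100 x^{4} + 800 x^{3} - 3200 x^{2} + 6400 x - 5120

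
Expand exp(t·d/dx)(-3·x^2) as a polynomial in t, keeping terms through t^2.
- 3 t^{2} - 6 t x - 3 x^{2}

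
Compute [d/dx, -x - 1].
-1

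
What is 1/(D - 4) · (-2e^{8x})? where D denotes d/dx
- \frac{e^{8 x}}{2}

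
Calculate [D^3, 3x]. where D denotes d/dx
9D^{2}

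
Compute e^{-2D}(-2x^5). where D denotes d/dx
- 2 x^{5} + 20 x^{4} - 80 x^{3} + 160 x^{2} - 160 x + 64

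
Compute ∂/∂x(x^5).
5 x^{4}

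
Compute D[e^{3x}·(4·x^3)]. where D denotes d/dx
12 x^{2} \left(x + 1\right) e^{3 x}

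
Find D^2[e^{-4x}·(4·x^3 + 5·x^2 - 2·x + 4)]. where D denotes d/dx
2 \left(32 x^{3} - 8 x^{2} - 44 x + 45\right) e^{- 4 x}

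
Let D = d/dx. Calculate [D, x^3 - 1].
3 x^{2}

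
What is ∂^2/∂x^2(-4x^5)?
- 80 x^{3}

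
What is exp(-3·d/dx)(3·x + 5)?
3 x - 4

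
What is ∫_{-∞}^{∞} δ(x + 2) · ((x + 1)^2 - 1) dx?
0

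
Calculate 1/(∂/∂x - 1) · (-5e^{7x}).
- \frac{5 e^{7 x}}{6}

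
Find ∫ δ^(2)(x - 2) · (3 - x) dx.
0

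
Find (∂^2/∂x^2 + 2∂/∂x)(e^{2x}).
8 e^{2 x}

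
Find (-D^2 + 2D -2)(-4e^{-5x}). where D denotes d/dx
148 e^{- 5 x}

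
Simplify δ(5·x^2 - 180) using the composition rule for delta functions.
\frac{\delta(x - 6) + \delta(x + 6)}{60}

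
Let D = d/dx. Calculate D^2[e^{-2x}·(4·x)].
16 \left(x - 1\right) e^{- 2 x}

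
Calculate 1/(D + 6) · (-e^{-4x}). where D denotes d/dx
- \frac{e^{- 4 x}}{2}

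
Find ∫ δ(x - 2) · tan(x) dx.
\tan{\left(2 \right)}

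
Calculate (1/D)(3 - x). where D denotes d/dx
- \frac{x^{2}}{2} + 3 x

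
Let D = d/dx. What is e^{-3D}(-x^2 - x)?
- x^{2} + 5 x - 6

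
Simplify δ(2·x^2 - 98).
\frac{\delta(x - 7) + \delta(x + 7)}{28}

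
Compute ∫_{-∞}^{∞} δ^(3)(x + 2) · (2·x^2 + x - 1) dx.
0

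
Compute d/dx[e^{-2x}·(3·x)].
3 \left(1 - 2 x\right) e^{- 2 x}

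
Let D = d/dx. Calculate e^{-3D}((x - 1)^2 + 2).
x^{2} - 8 x + 18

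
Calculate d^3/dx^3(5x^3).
30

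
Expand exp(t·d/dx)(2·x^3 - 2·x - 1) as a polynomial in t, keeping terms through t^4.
2 t^{3} + 6 t^{2} x + 2 t \left(3 x^{2} - 1\right) + 2 x^{3} - 2 x - 1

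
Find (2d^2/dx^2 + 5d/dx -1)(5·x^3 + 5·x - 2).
- 5 x^{3} + 75 x^{2} + 55 x + 27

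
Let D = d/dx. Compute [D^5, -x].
-5D^{4}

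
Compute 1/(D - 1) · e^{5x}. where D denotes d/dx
\frac{e^{5 x}}{4}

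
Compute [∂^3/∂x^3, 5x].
15\frac{d^{2}}{dx^{2}}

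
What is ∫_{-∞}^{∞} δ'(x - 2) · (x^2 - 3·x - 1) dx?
-1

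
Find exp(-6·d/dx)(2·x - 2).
2 x - 14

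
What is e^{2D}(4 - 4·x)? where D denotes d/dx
- 4 x - 4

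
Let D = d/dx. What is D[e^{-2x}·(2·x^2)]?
4 x \left(1 - x\right) e^{- 2 x}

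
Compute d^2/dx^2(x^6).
30 x^{4}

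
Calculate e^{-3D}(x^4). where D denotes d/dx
x^{4} - 12 x^{3} + 54 x^{2} - 108 x + 81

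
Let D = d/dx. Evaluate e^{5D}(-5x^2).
- 5 x^{2} - 50 x - 125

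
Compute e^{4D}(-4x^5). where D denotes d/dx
- 4 x^{5} - 80 x^{4} - 640 x^{3} - 2560 x^{2} - 5120 x - 4096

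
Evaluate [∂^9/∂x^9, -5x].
-45\frac{d^{8}}{dx^{8}}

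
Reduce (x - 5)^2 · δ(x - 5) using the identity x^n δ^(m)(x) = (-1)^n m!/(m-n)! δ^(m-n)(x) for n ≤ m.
0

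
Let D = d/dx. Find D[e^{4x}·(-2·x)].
\left(- 8 x - 2\right) e^{4 x}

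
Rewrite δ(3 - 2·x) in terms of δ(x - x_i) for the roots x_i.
\frac{\delta(x - 3/2)}{2}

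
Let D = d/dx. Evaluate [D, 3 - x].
-1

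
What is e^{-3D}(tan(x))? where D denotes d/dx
\tan{\left(x - 3 \right)}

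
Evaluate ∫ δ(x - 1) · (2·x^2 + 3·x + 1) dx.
6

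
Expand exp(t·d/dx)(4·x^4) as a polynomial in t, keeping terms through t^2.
4 x^{2} \left(6 t^{2} + 4 t x + x^{2}\right)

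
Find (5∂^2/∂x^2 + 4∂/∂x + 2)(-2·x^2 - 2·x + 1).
- 4 x^{2} - 20 x - 26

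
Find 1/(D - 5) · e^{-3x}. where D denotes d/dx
- \frac{e^{- 3 x}}{8}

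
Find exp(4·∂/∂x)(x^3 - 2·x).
x^{3} + 12 x^{2} + 46 x + 56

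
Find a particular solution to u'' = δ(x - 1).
\frac{|x - 1|}{2}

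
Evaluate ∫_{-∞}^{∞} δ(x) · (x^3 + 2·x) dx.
0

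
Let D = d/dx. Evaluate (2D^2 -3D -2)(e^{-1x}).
3 e^{- x}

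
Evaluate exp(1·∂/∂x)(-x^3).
- x^{3} - 3 x^{2} - 3 x - 1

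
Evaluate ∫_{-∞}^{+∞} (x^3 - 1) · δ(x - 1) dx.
0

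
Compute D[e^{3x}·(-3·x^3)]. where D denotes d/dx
9 x^{2} \left(- x - 1\right) e^{3 x}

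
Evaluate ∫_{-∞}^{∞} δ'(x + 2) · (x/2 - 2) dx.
- \frac{1}{2}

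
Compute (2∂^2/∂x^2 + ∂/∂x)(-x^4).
4 x^{2} \left(- x - 6\right)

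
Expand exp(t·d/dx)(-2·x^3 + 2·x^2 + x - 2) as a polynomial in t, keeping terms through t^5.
- 2 t^{3} + t^{2} \left(2 - 6 x\right) + t \left(- 6 x^{2} + 4 x + 1\right) - 2 x^{3} + 2 x^{2} + x - 2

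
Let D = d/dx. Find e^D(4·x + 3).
4 x + 7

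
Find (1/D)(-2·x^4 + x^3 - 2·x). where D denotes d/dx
- \frac{2 x^{5}}{5} + \frac{x^{4}}{4} - x^{2}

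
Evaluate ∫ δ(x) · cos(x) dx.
1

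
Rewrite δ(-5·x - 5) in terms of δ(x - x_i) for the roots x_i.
\frac{\delta(x + 1)}{5}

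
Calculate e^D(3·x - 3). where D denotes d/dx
3 x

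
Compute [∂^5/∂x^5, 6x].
30\frac{d^{4}}{dx^{4}}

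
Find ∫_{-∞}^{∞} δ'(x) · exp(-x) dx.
1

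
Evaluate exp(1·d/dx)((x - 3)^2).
x^{2} - 4 x + 4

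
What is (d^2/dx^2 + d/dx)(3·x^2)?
6 x + 6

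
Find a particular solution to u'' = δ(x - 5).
\frac{|x - 5|}{2}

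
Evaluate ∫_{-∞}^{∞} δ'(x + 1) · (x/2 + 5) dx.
- \frac{1}{2}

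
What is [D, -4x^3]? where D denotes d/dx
- 12 x^{2}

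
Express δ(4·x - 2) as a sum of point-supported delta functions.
\frac{\delta(x - 1/2)}{4}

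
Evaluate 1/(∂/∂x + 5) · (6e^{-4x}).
6 e^{- 4 x}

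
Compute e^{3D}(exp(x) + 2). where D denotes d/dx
e^{x + 3} + 2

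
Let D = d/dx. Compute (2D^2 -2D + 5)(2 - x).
12 - 5 x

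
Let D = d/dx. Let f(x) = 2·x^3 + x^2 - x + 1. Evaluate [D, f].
6 x^{2} + 2 x - 1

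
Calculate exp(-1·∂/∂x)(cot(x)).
\cot{\left(x - 1 \right)}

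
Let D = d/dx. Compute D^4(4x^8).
6720 x^{4}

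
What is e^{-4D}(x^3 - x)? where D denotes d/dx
x^{3} - 12 x^{2} + 47 x - 60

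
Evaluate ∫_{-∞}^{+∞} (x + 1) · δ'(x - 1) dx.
-1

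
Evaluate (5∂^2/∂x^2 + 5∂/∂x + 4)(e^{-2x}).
14 e^{- 2 x}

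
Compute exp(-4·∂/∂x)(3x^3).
3 x^{3} - 36 x^{2} + 144 x - 192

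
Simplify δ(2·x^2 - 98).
\frac{\delta(x - 7) + \delta(x + 7)}{28}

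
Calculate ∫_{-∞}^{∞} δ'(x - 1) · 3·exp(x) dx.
- 3 e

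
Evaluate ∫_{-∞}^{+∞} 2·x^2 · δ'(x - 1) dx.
-4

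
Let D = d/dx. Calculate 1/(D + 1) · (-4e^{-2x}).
4 e^{- 2 x}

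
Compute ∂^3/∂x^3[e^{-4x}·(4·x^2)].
32 \left(- 8 x^{2} + 12 x - 3\right) e^{- 4 x}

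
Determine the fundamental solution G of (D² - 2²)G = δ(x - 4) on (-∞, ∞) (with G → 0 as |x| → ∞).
-\frac{e^{-2|x - 4|}}{4}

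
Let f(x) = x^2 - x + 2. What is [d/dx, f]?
2 x - 1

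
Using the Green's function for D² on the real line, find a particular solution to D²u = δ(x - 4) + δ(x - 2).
\frac{|x - 4|}{2} + \frac{|x - 2|}{2}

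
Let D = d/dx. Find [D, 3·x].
3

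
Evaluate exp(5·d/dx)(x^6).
x^{6} + 30 x^{5} + 375 x^{4} + 2500 x^{3} + 9375 x^{2} + 18750 x + 15625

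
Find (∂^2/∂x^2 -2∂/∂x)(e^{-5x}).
35 e^{- 5 x}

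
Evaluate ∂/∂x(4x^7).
28 x^{6}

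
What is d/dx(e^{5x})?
5 e^{5 x}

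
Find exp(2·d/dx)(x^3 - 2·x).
x^{3} + 6 x^{2} + 10 x + 4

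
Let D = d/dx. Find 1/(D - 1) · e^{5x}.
\frac{e^{5 x}}{4}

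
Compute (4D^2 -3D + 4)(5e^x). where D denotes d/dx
25 e^{x}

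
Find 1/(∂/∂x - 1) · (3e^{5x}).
\frac{3 e^{5 x}}{4}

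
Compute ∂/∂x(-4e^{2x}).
- 8 e^{2 x}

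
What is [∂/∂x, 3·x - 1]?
3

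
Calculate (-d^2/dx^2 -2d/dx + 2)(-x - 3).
- 2 x - 4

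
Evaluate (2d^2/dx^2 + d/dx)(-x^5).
5 x^{3} \left(- x - 8\right)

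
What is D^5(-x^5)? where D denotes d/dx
-120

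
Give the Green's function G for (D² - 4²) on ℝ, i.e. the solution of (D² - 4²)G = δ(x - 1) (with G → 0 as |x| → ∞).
-\frac{e^{-4|x - 1|}}{8}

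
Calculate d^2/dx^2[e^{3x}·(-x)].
\left(- 9 x - 6\right) e^{3 x}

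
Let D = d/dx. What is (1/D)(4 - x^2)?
- \frac{x^{3}}{3} + 4 x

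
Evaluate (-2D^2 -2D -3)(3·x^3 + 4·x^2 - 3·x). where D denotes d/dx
- 9 x^{3} - 30 x^{2} - 43 x - 10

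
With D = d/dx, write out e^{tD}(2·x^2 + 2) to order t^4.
2 t^{2} + 4 t x + 2 x^{2} + 2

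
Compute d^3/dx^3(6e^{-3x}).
- 162 e^{- 3 x}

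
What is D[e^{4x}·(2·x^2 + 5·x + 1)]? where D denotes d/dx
\left(8 x^{2} + 24 x + 9\right) e^{4 x}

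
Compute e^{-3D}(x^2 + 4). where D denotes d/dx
x^{2} - 6 x + 13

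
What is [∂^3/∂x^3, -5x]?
-15\frac{d^{2}}{dx^{2}}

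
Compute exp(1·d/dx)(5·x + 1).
5 x + 6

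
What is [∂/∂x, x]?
1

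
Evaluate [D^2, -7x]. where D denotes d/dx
-14D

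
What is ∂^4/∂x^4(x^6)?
360 x^{2}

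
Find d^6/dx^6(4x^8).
80640 x^{2}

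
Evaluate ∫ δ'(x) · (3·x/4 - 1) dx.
- \frac{3}{4}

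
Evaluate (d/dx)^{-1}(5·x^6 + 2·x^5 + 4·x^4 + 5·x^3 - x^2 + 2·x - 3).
\frac{5 x^{7}}{7} + \frac{x^{6}}{3} + \frac{4 x^{5}}{5} + \frac{5 x^{4}}{4} - \frac{x^{3}}{3} + x^{2} - 3 x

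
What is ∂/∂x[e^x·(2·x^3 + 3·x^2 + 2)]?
\left(2 x^{3} + 9 x^{2} + 6 x + 2\right) e^{x}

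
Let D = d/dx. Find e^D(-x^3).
- x^{3} - 3 x^{2} - 3 x - 1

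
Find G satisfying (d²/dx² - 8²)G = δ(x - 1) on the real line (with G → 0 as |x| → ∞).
-\frac{e^{-8|x - 1|}}{16}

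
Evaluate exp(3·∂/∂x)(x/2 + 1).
\frac{x}{2} + \frac{5}{2}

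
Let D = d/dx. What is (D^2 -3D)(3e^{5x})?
30 e^{5 x}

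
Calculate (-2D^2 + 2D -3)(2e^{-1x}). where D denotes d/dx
- 14 e^{- x}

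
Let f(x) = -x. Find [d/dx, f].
-1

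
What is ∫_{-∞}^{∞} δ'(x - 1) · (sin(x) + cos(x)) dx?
- \cos{\left(1 \right)} + \sin{\left(1 \right)}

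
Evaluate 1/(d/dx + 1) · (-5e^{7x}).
- \frac{5 e^{7 x}}{8}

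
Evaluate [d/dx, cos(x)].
- \sin{\left(x \right)}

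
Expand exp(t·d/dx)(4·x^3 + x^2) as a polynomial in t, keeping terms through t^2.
t^{2} \left(12 x + 1\right) + 2 t x \left(6 x + 1\right) + 4 x^{3} + x^{2}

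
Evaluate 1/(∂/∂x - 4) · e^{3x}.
- e^{3 x}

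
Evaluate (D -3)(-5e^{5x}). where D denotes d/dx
- 10 e^{5 x}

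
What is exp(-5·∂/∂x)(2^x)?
2^{x - 5}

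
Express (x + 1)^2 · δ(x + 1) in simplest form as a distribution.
0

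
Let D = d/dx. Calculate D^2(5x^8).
280 x^{6}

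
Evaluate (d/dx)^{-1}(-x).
- \frac{x^{2}}{2}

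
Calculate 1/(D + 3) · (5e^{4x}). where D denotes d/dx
\frac{5 e^{4 x}}{7}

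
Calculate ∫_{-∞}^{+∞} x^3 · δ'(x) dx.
0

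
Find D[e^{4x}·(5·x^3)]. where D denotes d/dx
x^{2} \left(20 x + 15\right) e^{4 x}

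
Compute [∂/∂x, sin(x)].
\cos{\left(x \right)}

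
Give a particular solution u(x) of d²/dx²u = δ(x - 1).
\frac{|x - 1|}{2}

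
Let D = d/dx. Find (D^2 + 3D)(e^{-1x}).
- 2 e^{- x}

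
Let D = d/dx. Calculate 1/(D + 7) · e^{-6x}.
e^{- 6 x}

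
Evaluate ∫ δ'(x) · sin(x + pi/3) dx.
- \frac{1}{2}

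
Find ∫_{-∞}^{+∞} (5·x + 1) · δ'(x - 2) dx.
-5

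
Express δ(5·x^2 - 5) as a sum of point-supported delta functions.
\frac{\delta(x - 1) + \delta(x + 1)}{10}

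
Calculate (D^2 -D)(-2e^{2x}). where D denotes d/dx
- 4 e^{2 x}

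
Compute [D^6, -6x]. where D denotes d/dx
-36D^{5}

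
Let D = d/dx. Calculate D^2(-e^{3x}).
- 9 e^{3 x}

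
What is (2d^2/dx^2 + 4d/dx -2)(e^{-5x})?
28 e^{- 5 x}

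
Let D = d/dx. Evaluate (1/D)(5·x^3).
\frac{5 x^{4}}{4}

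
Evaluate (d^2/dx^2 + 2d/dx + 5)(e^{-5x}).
20 e^{- 5 x}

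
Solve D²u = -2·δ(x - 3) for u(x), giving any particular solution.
-|x - 3|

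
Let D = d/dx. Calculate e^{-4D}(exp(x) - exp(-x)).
- e^{4 - x} + e^{x - 4}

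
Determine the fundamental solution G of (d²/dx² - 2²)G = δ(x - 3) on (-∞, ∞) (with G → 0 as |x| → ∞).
-\frac{e^{-2|x - 3|}}{4}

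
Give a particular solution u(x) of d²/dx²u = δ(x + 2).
\frac{|x + 2|}{2}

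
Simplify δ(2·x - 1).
\frac{\delta(x - 1/2)}{2}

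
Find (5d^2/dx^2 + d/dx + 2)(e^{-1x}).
6 e^{- x}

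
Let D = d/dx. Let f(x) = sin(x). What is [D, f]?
\cos{\left(x \right)}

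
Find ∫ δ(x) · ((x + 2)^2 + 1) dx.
5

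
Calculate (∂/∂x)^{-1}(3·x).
\frac{3 x^{2}}{2}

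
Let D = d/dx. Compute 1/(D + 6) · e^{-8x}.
- \frac{e^{- 8 x}}{2}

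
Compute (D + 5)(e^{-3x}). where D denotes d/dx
2 e^{- 3 x}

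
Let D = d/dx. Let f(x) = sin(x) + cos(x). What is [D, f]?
- \sin{\left(x \right)} + \cos{\left(x \right)}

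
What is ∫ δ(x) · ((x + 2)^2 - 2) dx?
2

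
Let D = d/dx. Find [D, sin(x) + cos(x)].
- \sin{\left(x \right)} + \cos{\left(x \right)}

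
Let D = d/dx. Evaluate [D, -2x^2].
- 4 x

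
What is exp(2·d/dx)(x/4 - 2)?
\frac{x}{4} - \frac{3}{2}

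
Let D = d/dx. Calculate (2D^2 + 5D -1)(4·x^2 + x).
- 4 x^{2} + 39 x + 21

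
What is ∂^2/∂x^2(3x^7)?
126 x^{5}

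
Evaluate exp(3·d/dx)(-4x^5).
- 4 x^{5} - 60 x^{4} - 360 x^{3} - 1080 x^{2} - 1620 x - 972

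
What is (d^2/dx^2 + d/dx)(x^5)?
5 x^{3} \left(x + 4\right)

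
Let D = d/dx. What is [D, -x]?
-1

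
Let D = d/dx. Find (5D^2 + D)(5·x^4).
20 x^{2} \left(x + 15\right)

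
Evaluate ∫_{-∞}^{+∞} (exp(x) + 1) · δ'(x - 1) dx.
- e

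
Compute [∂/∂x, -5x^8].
- 40 x^{7}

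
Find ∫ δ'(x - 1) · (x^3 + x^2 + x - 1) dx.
-6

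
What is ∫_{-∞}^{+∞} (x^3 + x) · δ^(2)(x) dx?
0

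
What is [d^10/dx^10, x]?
10\frac{d^{9}}{dx^{9}}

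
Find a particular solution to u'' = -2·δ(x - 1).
-|x - 1|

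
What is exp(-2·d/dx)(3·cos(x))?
3 \cos{\left(x - 2 \right)}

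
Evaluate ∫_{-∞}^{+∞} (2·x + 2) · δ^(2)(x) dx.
0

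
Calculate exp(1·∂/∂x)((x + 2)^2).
x^{2} + 6 x + 9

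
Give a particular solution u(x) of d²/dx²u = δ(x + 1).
\frac{|x + 1|}{2}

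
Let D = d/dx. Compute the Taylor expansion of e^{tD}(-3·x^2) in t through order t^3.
- 3 t^{2} - 6 t x - 3 x^{2}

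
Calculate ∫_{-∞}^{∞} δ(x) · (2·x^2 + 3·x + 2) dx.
2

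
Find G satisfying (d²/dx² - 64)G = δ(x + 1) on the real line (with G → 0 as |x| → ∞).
-\frac{e^{-8|x + 1|}}{16}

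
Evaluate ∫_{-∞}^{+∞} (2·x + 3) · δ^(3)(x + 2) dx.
0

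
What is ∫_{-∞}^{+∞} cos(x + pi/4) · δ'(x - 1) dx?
\sin{\left(\frac{\pi}{4} + 1 \right)}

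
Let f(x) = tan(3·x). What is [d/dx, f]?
\frac{3}{\cos^{2}{\left(3 x \right)}}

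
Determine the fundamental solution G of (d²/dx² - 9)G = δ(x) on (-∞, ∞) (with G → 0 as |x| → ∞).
-\frac{e^{-3|x|}}{6}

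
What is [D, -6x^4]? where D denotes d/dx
- 24 x^{3}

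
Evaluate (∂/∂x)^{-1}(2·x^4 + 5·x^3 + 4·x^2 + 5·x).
\frac{2 x^{5}}{5} + \frac{5 x^{4}}{4} + \frac{4 x^{3}}{3} + \frac{5 x^{2}}{2}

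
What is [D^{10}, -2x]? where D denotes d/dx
-20D^{9}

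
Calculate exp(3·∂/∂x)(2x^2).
2 x^{2} + 12 x + 18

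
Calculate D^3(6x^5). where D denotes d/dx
360 x^{2}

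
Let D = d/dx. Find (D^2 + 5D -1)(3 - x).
x - 8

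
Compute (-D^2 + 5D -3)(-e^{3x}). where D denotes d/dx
- 3 e^{3 x}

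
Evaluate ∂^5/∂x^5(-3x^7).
- 7560 x^{2}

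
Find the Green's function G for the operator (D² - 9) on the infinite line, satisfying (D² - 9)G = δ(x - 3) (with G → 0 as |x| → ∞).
-\frac{e^{-3|x - 3|}}{6}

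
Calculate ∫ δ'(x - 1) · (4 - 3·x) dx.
3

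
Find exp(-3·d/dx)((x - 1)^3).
x^{3} - 12 x^{2} + 48 x - 64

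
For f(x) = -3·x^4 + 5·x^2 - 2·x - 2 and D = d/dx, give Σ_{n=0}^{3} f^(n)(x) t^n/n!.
- 12 t^{3} x - t^{2} \left(18 x^{2} - 5\right) - 2 t \left(6 x^{3} - 5 x + 1\right) - 3 x^{4} + 5 x^{2} - 2 x - 2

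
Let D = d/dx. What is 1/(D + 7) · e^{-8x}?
- e^{- 8 x}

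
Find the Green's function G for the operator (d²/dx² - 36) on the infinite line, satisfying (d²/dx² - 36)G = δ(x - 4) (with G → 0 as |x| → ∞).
-\frac{e^{-6|x - 4|}}{12}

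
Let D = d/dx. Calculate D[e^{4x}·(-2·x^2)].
4 x \left(- 2 x - 1\right) e^{4 x}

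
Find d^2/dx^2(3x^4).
36 x^{2}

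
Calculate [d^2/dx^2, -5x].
-10\frac{d}{dx}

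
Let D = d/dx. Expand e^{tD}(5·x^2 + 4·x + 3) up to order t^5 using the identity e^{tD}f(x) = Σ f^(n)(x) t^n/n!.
5 t^{2} + 2 t \left(5 x + 2\right) + 5 x^{2} + 4 x + 3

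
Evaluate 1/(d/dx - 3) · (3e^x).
- \frac{3 e^{x}}{2}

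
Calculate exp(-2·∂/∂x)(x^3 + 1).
x^{3} - 6 x^{2} + 12 x - 7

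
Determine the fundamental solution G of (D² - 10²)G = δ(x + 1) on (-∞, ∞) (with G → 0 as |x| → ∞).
-\frac{e^{-10|x + 1|}}{20}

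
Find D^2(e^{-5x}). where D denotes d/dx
25 e^{- 5 x}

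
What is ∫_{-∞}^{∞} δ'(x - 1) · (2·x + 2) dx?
-2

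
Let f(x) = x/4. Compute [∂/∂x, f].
\frac{1}{4}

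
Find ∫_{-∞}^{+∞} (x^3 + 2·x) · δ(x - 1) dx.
3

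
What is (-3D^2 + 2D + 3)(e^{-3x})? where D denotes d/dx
- 30 e^{- 3 x}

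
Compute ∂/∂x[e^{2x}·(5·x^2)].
10 x \left(x + 1\right) e^{2 x}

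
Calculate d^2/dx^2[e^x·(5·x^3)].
5 x \left(x^{2} + 6 x + 6\right) e^{x}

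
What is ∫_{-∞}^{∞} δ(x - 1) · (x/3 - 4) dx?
- \frac{11}{3}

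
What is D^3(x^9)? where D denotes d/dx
504 x^{6}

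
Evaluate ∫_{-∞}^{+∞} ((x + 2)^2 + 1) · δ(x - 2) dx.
17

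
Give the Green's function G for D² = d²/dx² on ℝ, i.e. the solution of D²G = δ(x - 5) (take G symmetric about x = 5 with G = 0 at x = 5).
\frac{|x - 5|}{2}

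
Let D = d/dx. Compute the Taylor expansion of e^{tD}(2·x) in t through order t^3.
2 t + 2 x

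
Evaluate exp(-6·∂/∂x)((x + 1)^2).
x^{2} - 10 x + 25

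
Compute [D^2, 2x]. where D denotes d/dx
4D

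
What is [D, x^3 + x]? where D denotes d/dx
3 x^{2} + 1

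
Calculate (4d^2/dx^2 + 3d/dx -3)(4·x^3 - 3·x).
- 12 x^{3} + 36 x^{2} + 105 x - 9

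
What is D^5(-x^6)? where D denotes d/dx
- 720 x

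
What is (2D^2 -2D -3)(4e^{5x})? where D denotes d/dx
148 e^{5 x}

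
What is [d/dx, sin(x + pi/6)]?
\cos{\left(x + \frac{\pi}{6} \right)}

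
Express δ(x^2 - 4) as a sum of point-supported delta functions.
\frac{\delta(x - 2) + \delta(x + 2)}{4}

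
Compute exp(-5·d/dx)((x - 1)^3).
x^{3} - 18 x^{2} + 108 x - 216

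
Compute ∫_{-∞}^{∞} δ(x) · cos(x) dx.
1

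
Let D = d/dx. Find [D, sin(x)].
\cos{\left(x \right)}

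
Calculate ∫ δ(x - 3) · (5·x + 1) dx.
16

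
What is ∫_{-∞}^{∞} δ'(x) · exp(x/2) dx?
- \frac{1}{2}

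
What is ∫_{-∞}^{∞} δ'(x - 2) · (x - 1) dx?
-1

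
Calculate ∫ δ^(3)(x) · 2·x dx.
0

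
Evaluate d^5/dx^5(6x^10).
181440 x^{5}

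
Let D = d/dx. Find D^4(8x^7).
6720 x^{3}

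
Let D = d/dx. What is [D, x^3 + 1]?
3 x^{2}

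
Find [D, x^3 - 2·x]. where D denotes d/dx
3 x^{2} - 2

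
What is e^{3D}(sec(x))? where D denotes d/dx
\sec{\left(x + 3 \right)}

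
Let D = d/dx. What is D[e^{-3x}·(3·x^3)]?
9 x^{2} \left(1 - x\right) e^{- 3 x}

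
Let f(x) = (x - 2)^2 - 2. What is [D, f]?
2 x - 4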